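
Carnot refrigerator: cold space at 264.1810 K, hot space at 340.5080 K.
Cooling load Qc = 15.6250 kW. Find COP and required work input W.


COP = 264.1810 / 76.3270 = 3.4612
W = 15.6250 / 3.4612 = 4.5144 kW

COP = 3.4612, W = 4.5144 kW


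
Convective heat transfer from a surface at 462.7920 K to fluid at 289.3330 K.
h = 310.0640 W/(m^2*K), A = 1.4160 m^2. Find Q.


dT = 173.4590 K
Q = 310.0640 * 1.4160 * 173.4590 = 76157.2822 W

76157.2822 W


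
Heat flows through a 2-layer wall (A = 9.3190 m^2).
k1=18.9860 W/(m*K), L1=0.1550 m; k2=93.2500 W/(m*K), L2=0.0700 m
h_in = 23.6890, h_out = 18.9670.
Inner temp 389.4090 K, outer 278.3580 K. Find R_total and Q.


R_conv_in = 1/(23.6890*9.3190) = 0.0045
R_1 = 0.1550/(18.9860*9.3190) = 0.0009
R_2 = 0.0700/(93.2500*9.3190) = 8.0553e-05
R_conv_out = 1/(18.9670*9.3190) = 0.0057
R_total = 0.0111 K/W
Q = 111.0510 / 0.0111 = 9965.0472 W

R_total = 0.0111 K/W, Q = 9965.0472 W


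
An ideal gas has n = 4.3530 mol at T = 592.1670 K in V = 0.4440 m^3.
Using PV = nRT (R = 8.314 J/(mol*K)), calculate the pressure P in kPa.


P = nRT/V = 4.3530 * 8.314 * 592.1670 / 0.4440
= 21431.0223 / 0.4440 = 48268.0683 Pa = 48.2681 kPa

48.2681 kPa


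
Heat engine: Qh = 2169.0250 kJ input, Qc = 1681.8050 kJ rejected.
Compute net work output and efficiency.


W = 2169.0250 - 1681.8050 = 487.2200 kJ
eta = 487.2200 / 2169.0250 = 0.2246 = 22.4626%

W = 487.2200 kJ, eta = 22.4626%


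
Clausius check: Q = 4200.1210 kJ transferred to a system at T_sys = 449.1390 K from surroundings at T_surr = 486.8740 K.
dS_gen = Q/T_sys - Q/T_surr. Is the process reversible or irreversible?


dS_sys = 4200.1210/449.1390 = 9.3515 kJ/K
dS_surr = -4200.1210/486.8740 = -8.6267 kJ/K
dS_gen = 9.3515 - 8.6267 = 0.7248 kJ/K (irreversible)

dS_gen = 0.7248 kJ/K, irreversible


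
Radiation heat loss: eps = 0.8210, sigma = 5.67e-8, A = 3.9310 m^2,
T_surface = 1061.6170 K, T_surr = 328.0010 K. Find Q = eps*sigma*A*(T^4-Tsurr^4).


T^4 = 1.2702e+12
Tsurr^4 = 1.1574e+10
Q = 0.8210 * 5.67e-8 * 3.9310 * 1.2586e+12 = 230316.5486 W

230316.5486 W


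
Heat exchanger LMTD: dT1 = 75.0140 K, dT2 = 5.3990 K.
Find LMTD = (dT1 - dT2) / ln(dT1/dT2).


dT1/dT2 = 13.8941
ln(dT1/dT2) = 2.6315
LMTD = 69.6150 / 2.6315 = 26.4549 K

26.4549 K


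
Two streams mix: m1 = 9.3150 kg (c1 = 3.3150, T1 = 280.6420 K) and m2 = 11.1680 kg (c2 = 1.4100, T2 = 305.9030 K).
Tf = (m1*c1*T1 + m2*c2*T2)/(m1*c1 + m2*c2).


num = 13483.0253
den = 46.6261
Tf = 289.1733 K

289.1733 K


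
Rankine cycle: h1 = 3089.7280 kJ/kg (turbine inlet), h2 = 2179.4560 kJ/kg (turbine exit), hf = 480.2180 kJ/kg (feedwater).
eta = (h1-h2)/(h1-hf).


W = 910.2720 kJ/kg
Q_in = 2609.5100 kJ/kg
eta = 0.3488 = 34.8829%

eta = 34.8829%


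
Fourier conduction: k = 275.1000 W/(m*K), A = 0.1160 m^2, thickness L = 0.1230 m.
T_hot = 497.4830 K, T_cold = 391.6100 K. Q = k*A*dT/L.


dT = 105.8730 K
Q = 275.1000 * 0.1160 * 105.8730 / 0.1230 = 27468.1043 W

27468.1043 W


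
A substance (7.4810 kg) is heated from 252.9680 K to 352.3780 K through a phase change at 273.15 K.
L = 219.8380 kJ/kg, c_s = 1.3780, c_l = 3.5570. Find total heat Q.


Q1 (sensible, solid) = 7.4810 * 1.3780 * 20.1820 = 208.0526 kJ
Q2 (latent) = 7.4810 * 219.8380 = 1644.6081 kJ
Q3 (sensible, liquid) = 7.4810 * 3.5570 * 79.2280 = 2108.2505 kJ
Q_total = 3960.9111 kJ

3960.9111 kJ


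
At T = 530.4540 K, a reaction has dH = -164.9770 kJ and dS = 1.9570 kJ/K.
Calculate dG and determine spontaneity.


T*dS = 530.4540 * 1.9570 = 1038.0985 kJ
dG = -164.9770 - 1038.0985 = -1203.0755 kJ (spontaneous)

dG = -1203.0755 kJ, spontaneous


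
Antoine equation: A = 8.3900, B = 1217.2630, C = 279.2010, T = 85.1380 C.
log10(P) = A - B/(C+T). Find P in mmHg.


C+T = 364.3390
B/(C+T) = 3.3410
log10(P) = 8.3900 - 3.3410 = 5.0490
P = 10^5.0490 = 111939.2599 mmHg

111939.2599 mmHg


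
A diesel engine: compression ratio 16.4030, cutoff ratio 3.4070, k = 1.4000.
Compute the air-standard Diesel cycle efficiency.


r^(k-1) = 3.0617
rc^k = 5.5632
eta = 0.5577 = 55.7726%

55.7726%


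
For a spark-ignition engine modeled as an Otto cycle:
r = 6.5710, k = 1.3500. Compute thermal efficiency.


r^(k-1) = 1.9327
eta = 1 - 1/1.9327 = 0.4826 = 48.2597%

48.2597%


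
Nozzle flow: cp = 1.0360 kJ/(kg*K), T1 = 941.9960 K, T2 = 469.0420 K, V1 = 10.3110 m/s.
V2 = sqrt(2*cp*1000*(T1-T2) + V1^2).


dT = 472.9540 K
2*cp*1000*dT = 979960.6880
V1^2 = 106.3167
V2 = sqrt(980067.0047) = 989.9833 m/s

989.9833 m/s


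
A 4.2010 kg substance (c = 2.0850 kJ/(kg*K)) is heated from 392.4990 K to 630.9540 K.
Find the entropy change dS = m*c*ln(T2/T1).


T2/T1 = 1.6075
ln(T2/T1) = 0.4747
dS = 4.2010 * 2.0850 * 0.4747 = 4.1579 kJ/K

4.1579 kJ/K


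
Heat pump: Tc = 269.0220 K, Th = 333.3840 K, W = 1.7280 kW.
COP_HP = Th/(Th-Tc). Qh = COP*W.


COP = 333.3840 / 64.3620 = 5.1798
Qh = 5.1798 * 1.7280 = 8.9507 kW

COP = 5.1798, Qh = 8.9507 kW


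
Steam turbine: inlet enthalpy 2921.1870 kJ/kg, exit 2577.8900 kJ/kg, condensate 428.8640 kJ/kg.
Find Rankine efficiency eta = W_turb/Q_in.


W = 343.2970 kJ/kg
Q_in = 2492.3230 kJ/kg
eta = 0.1377 = 13.7742%

eta = 13.7742%


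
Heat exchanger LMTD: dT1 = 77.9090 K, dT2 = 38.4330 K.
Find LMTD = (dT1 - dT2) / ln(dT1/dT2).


dT1/dT2 = 2.0271
ln(dT1/dT2) = 0.7066
LMTD = 39.4760 / 0.7066 = 55.8656 K

55.8656 K


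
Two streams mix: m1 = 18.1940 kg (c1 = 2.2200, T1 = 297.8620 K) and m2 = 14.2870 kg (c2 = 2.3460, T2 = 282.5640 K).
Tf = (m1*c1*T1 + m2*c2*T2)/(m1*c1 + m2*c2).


num = 21501.6316
den = 73.9080
Tf = 290.9244 K

290.9244 K


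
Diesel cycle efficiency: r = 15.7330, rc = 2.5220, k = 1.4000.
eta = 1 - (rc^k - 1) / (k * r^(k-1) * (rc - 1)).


r^(k-1) = 3.0111
rc^k = 3.6513
eta = 0.5868 = 58.6776%

58.6776%


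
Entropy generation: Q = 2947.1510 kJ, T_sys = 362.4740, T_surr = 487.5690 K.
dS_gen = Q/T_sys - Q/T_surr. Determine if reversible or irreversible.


dS_sys = 2947.1510/362.4740 = 8.1307 kJ/K
dS_surr = -2947.1510/487.5690 = -6.0446 kJ/K
dS_gen = 8.1307 - 6.0446 = 2.0861 kJ/K (irreversible)

dS_gen = 2.0861 kJ/K, irreversible


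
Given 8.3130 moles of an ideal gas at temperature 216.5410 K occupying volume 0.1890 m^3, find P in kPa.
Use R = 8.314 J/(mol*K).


P = nRT/V = 8.3130 * 8.314 * 216.5410 / 0.1890
= 14966.0757 / 0.1890 = 79185.5859 Pa = 79.1856 kPa

79.1856 kPa


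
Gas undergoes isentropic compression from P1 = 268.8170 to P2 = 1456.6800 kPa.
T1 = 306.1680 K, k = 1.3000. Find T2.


(k-1)/k = 0.2308
(P2/P1)^exp = 1.4769
T2 = 306.1680 * 1.4769 = 452.1922 K

452.1922 K


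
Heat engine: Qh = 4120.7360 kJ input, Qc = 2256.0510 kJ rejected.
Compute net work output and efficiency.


W = 4120.7360 - 2256.0510 = 1864.6850 kJ
eta = 1864.6850 / 4120.7360 = 0.4525 = 45.2513%

W = 1864.6850 kJ, eta = 45.2513%


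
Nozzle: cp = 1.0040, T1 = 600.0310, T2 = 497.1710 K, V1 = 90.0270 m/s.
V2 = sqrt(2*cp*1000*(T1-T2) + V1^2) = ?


dT = 102.8600 K
2*cp*1000*dT = 206542.8800
V1^2 = 8104.8607
V2 = sqrt(214647.7407) = 463.3009 m/s

463.3009 m/s


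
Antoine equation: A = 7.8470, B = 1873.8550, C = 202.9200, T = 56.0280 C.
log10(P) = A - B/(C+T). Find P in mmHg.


C+T = 258.9480
B/(C+T) = 7.2364
log10(P) = 7.8470 - 7.2364 = 0.6106
P = 10^0.6106 = 4.0793 mmHg

4.0793 mmHg


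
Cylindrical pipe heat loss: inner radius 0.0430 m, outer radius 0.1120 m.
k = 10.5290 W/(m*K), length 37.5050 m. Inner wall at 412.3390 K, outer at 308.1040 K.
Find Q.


dT = 104.2350 K
ln(ro/ri) = 0.9573
Q = 2*pi*10.5290*37.5050*104.2350 / 0.9573 = 270160.7419 W

270160.7419 W


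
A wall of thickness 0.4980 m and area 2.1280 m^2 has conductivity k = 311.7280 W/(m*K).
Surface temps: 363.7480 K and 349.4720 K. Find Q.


dT = 14.2760 K
Q = 311.7280 * 2.1280 * 14.2760 / 0.4980 = 19016.2393 W

19016.2393 W


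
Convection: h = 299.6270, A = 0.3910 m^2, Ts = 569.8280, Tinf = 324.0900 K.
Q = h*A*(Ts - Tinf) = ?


dT = 245.7380 K
Q = 299.6270 * 0.3910 * 245.7380 = 28789.2282 W

28789.2282 W


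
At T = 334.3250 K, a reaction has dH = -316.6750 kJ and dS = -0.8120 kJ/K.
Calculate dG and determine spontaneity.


T*dS = 334.3250 * -0.8120 = -271.4719 kJ
dG = -316.6750 + 271.4719 = -45.2031 kJ (spontaneous)

dG = -45.2031 kJ, spontaneous


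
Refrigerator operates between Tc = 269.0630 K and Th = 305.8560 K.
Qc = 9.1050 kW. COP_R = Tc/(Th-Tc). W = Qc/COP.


COP = 269.0630 / 36.7930 = 7.3129
W = 9.1050 / 7.3129 = 1.2451 kW

COP = 7.3129, W = 1.2451 kW


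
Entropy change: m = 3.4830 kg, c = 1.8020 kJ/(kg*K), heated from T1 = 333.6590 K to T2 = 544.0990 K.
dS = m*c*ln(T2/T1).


T2/T1 = 1.6307
ln(T2/T1) = 0.4890
dS = 3.4830 * 1.8020 * 0.4890 = 3.0692 kJ/K

3.0692 kJ/K


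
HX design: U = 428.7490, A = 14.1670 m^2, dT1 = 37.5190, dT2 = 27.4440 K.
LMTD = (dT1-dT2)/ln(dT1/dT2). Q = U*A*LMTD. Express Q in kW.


LMTD = 32.2194 K
Q = 428.7490 * 14.1670 * 32.2194 = 195703.3759 W = 195.7034 kW

195.7034 kW


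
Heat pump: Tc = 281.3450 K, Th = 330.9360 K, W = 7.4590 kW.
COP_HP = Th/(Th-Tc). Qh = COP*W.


COP = 330.9360 / 49.5910 = 6.6733
Qh = 6.6733 * 7.4590 = 49.7762 kW

COP = 6.6733, Qh = 49.7762 kW


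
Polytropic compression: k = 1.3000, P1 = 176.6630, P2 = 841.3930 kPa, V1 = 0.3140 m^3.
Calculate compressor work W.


(k-1)/k = 0.2308
(P2/P1)^exp = 1.4336
W = 4.3333 * 176.6630 * 0.3140 * (1.4336 - 1) = 104.2283 kJ

104.2283 kJ


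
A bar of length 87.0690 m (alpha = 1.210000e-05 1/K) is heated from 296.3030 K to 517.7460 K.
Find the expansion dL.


dT = 221.4430 K
dL = 1.210000e-05 * 87.0690 * 221.4430 = 0.233298 m
L_final = 87.302298 m

dL = 0.233298 m


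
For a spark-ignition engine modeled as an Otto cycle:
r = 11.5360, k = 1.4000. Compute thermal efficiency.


r^(k-1) = 2.6596
eta = 1 - 1/2.6596 = 0.6240 = 62.4009%

62.4009%


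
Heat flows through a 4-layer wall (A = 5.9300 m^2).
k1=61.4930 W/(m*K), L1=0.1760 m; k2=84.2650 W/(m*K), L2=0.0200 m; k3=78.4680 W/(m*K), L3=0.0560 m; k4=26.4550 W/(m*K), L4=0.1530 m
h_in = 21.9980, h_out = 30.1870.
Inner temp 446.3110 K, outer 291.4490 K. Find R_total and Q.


R_conv_in = 1/(21.9980*5.9300) = 0.0077
R_1 = 0.1760/(61.4930*5.9300) = 0.0005
R_2 = 0.0200/(84.2650*5.9300) = 4.0025e-05
R_3 = 0.0560/(78.4680*5.9300) = 0.0001
R_4 = 0.1530/(26.4550*5.9300) = 0.0010
R_conv_out = 1/(30.1870*5.9300) = 0.0056
R_total = 0.0149 K/W
Q = 154.8620 / 0.0149 = 10414.0425 W

R_total = 0.0149 K/W, Q = 10414.0425 W


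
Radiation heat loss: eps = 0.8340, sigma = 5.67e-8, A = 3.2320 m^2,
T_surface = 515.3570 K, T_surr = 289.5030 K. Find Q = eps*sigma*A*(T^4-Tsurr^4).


T^4 = 7.0540e+10
Tsurr^4 = 7.0244e+09
Q = 0.8340 * 5.67e-8 * 3.2320 * 6.3515e+10 = 9707.2785 W

9707.2785 W


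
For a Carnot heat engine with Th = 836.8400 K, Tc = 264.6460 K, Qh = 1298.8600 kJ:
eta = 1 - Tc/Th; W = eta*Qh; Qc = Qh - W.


eta = 1 - 264.6460/836.8400 = 0.6838
W = 0.6838 * 1298.8600 = 888.1027 kJ
Qc = 1298.8600 - 888.1027 = 410.7573 kJ

eta = 68.3756%, W = 888.1027 kJ, Qc = 410.7573 kJ


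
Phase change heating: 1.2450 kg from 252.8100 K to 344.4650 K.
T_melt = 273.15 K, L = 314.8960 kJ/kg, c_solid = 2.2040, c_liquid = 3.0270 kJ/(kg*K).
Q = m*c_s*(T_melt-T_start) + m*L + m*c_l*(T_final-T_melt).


Q1 (sensible, solid) = 1.2450 * 2.2040 * 20.3400 = 55.8126 kJ
Q2 (latent) = 1.2450 * 314.8960 = 392.0455 kJ
Q3 (sensible, liquid) = 1.2450 * 3.0270 * 71.3150 = 268.7588 kJ
Q_total = 716.6169 kJ

716.6169 kJ


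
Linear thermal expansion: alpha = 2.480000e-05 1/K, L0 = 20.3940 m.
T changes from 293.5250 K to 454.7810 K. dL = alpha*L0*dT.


dT = 161.2560 K
dL = 2.480000e-05 * 20.3940 * 161.2560 = 0.081559 m
L_final = 20.475559 m

dL = 0.081559 m


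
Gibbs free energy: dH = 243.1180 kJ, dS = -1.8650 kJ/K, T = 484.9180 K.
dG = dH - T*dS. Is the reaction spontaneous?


T*dS = 484.9180 * -1.8650 = -904.3721 kJ
dG = 243.1180 + 904.3721 = 1147.4901 kJ (non-spontaneous)

dG = 1147.4901 kJ, non-spontaneous


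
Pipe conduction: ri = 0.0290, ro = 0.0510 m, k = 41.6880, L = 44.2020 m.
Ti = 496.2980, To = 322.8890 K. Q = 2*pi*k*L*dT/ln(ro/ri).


dT = 173.4090 K
ln(ro/ri) = 0.5645
Q = 2*pi*41.6880*44.2020*173.4090 / 0.5645 = 3556457.3783 W

3556457.3783 W


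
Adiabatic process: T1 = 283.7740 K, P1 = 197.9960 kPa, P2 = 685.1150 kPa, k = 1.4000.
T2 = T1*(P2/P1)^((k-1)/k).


(k-1)/k = 0.2857
(P2/P1)^exp = 1.4257
T2 = 283.7740 * 1.4257 = 404.5789 K

404.5789 K


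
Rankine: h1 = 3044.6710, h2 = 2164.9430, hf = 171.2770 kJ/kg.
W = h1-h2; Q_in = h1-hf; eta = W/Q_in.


W = 879.7280 kJ/kg
Q_in = 2873.3940 kJ/kg
eta = 0.3062 = 30.6163%

eta = 30.6163%


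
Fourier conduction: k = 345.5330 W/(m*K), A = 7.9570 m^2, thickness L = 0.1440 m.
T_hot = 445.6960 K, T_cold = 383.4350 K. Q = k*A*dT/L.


dT = 62.2610 K
Q = 345.5330 * 7.9570 * 62.2610 / 0.1440 = 1188755.3612 W

1188755.3612 W


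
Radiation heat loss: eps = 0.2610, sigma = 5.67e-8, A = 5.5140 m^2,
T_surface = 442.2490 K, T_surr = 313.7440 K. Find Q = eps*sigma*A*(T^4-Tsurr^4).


T^4 = 3.8253e+10
Tsurr^4 = 9.6895e+09
Q = 0.2610 * 5.67e-8 * 5.5140 * 2.8564e+10 = 2330.7958 W

2330.7958 W


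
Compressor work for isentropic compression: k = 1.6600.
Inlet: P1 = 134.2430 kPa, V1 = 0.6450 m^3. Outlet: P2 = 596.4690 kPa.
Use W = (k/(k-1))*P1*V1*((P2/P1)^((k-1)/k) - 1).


(k-1)/k = 0.3976
(P2/P1)^exp = 1.8093
W = 2.5152 * 134.2430 * 0.6450 * (1.8093 - 1) = 176.2549 kJ

176.2549 kJ


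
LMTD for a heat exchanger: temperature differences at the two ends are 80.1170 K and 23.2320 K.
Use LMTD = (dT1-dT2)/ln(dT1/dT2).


dT1/dT2 = 3.4486
ln(dT1/dT2) = 1.2380
LMTD = 56.8850 / 1.2380 = 45.9507 K

45.9507 K


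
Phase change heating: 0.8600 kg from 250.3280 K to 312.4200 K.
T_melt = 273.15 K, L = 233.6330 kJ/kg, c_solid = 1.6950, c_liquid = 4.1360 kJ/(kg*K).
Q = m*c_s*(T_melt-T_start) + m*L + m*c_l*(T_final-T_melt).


Q1 (sensible, solid) = 0.8600 * 1.6950 * 22.8220 = 33.2676 kJ
Q2 (latent) = 0.8600 * 233.6330 = 200.9244 kJ
Q3 (sensible, liquid) = 0.8600 * 4.1360 * 39.2700 = 139.6818 kJ
Q_total = 373.8738 kJ

373.8738 kJ


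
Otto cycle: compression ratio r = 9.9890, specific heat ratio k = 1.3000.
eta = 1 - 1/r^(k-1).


r^(k-1) = 1.9946
eta = 1 - 1/1.9946 = 0.4986 = 49.8647%

49.8647%


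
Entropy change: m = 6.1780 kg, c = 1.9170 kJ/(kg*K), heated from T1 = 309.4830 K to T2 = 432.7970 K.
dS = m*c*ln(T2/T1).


T2/T1 = 1.3985
ln(T2/T1) = 0.3354
dS = 6.1780 * 1.9170 * 0.3354 = 3.9718 kJ/K

3.9718 kJ/K


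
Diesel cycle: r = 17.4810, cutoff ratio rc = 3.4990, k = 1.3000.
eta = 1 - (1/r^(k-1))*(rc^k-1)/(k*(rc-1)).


r^(k-1) = 2.3592
rc^k = 5.0948
eta = 0.4657 = 46.5739%

46.5739%


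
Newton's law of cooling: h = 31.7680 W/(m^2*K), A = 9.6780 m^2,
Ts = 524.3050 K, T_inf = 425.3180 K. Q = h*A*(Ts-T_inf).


dT = 98.9870 K
Q = 31.7680 * 9.6780 * 98.9870 = 30433.6228 W

30433.6228 W


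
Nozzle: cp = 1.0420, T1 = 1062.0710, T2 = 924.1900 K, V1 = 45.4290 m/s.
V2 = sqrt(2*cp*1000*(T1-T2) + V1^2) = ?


dT = 137.8810 K
2*cp*1000*dT = 287344.0040
V1^2 = 2063.7940
V2 = sqrt(289407.7980) = 537.9664 m/s

537.9664 m/s


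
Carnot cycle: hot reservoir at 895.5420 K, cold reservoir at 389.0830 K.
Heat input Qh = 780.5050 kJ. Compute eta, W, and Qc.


eta = 1 - 389.0830/895.5420 = 0.5655
W = 0.5655 * 780.5050 = 441.4017 kJ
Qc = 780.5050 - 441.4017 = 339.1033 kJ

eta = 56.5533%, W = 441.4017 kJ, Qc = 339.1033 kJ


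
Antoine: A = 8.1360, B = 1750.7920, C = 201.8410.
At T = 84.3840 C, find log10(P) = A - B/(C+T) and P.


C+T = 286.2250
B/(C+T) = 6.1168
log10(P) = 8.1360 - 6.1168 = 2.0192
P = 10^2.0192 = 104.5110 mmHg

104.5110 mmHg


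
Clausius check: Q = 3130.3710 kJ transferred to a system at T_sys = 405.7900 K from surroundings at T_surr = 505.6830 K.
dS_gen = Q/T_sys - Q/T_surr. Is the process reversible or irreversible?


dS_sys = 3130.3710/405.7900 = 7.7143 kJ/K
dS_surr = -3130.3710/505.6830 = -6.1904 kJ/K
dS_gen = 7.7143 - 6.1904 = 1.5239 kJ/K (irreversible)

dS_gen = 1.5239 kJ/K, irreversible


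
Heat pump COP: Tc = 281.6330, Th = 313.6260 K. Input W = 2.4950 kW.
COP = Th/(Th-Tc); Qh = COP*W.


COP = 313.6260 / 31.9930 = 9.8030
Qh = 9.8030 * 2.4950 = 24.4584 kW

COP = 9.8030, Qh = 24.4584 kW


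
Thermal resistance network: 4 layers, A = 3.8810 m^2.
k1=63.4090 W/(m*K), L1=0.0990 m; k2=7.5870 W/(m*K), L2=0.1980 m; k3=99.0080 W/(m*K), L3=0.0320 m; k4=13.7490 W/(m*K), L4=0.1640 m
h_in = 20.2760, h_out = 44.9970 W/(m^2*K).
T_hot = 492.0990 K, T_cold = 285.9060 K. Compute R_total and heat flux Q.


R_conv_in = 1/(20.2760*3.8810) = 0.0127
R_1 = 0.0990/(63.4090*3.8810) = 0.0004
R_2 = 0.1980/(7.5870*3.8810) = 0.0067
R_3 = 0.0320/(99.0080*3.8810) = 8.3279e-05
R_4 = 0.1640/(13.7490*3.8810) = 0.0031
R_conv_out = 1/(44.9970*3.8810) = 0.0057
R_total = 0.0287 K/W
Q = 206.1930 / 0.0287 = 7180.0219 W

R_total = 0.0287 K/W, Q = 7180.0219 W


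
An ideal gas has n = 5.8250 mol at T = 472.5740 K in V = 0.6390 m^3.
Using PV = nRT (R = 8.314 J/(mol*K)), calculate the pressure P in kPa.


P = nRT/V = 5.8250 * 8.314 * 472.5740 / 0.6390
= 22886.3099 / 0.6390 = 35815.8214 Pa = 35.8158 kPa

35.8158 kPa


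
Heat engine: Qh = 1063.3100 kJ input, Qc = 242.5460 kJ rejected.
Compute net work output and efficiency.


W = 1063.3100 - 242.5460 = 820.7640 kJ
eta = 820.7640 / 1063.3100 = 0.7719 = 77.1895%

W = 820.7640 kJ, eta = 77.1895%


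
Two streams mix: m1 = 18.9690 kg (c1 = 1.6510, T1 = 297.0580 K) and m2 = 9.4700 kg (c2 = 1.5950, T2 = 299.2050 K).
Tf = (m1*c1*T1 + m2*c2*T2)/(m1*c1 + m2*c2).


num = 13822.5955
den = 46.4225
Tf = 297.7566 K

297.7566 K


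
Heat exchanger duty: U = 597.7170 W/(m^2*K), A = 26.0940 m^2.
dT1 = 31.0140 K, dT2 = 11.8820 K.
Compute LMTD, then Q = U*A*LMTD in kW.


LMTD = 19.9413 K
Q = 597.7170 * 26.0940 * 19.9413 = 311021.6042 W = 311.0216 kW

311.0216 kW


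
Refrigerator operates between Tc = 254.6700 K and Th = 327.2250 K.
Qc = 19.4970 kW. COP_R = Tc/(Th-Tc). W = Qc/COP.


COP = 254.6700 / 72.5550 = 3.5100
W = 19.4970 / 3.5100 = 5.5547 kW

COP = 3.5100, W = 5.5547 kW


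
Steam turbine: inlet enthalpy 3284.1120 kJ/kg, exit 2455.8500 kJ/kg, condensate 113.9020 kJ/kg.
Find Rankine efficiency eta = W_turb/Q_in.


W = 828.2620 kJ/kg
Q_in = 3170.2100 kJ/kg
eta = 0.2613 = 26.1264%

eta = 26.1264%


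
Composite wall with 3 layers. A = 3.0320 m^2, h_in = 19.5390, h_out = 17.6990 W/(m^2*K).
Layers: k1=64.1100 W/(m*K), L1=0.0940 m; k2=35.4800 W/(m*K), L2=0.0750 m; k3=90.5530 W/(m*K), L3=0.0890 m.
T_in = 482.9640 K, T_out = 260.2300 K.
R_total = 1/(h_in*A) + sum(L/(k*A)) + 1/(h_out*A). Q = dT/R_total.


R_conv_in = 1/(19.5390*3.0320) = 0.0169
R_1 = 0.0940/(64.1100*3.0320) = 0.0005
R_2 = 0.0750/(35.4800*3.0320) = 0.0007
R_3 = 0.0890/(90.5530*3.0320) = 0.0003
R_conv_out = 1/(17.6990*3.0320) = 0.0186
R_total = 0.0370 K/W
Q = 222.7340 / 0.0370 = 6016.6732 W

R_total = 0.0370 K/W, Q = 6016.6732 W


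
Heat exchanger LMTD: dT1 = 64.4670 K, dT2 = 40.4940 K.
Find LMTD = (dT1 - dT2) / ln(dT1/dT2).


dT1/dT2 = 1.5920
ln(dT1/dT2) = 0.4650
LMTD = 23.9730 / 0.4650 = 51.5549 K

51.5549 K


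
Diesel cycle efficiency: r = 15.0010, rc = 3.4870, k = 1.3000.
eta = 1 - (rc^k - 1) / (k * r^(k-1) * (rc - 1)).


r^(k-1) = 2.2534
rc^k = 5.0721
eta = 0.4411 = 44.1063%

44.1063%


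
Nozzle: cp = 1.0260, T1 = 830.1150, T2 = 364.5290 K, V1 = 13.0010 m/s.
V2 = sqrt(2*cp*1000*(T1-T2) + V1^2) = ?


dT = 465.5860 K
2*cp*1000*dT = 955382.4720
V1^2 = 169.0260
V2 = sqrt(955551.4980) = 977.5231 m/s

977.5231 m/s


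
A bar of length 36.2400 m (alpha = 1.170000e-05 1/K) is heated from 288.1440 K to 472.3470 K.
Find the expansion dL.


dT = 184.2030 K
dL = 1.170000e-05 * 36.2400 * 184.2030 = 0.078104 m
L_final = 36.318104 m

dL = 0.078104 m


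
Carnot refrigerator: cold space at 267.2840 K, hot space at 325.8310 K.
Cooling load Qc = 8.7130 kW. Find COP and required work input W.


COP = 267.2840 / 58.5470 = 4.5653
W = 8.7130 / 4.5653 = 1.9085 kW

COP = 4.5653, W = 1.9085 kW


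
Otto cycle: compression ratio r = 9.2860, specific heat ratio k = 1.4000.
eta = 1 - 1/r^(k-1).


r^(k-1) = 2.4385
eta = 1 - 1/2.4385 = 0.5899 = 58.9920%

58.9920%


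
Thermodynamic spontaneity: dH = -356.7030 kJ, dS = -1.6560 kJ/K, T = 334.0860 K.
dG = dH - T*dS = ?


T*dS = 334.0860 * -1.6560 = -553.2464 kJ
dG = -356.7030 + 553.2464 = 196.5434 kJ (non-spontaneous)

dG = 196.5434 kJ, non-spontaneous


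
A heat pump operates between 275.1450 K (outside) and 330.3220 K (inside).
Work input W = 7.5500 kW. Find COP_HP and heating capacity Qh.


COP = 330.3220 / 55.1770 = 5.9866
Qh = 5.9866 * 7.5500 = 45.1987 kW

COP = 5.9866, Qh = 45.1987 kW


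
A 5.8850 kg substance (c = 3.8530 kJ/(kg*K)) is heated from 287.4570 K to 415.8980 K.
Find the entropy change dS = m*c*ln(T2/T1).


T2/T1 = 1.4468
ln(T2/T1) = 0.3694
dS = 5.8850 * 3.8530 * 0.3694 = 8.3754 kJ/K

8.3754 kJ/K


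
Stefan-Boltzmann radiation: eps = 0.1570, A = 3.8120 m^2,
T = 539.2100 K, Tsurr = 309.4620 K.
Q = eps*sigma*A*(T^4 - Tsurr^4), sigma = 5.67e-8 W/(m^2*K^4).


T^4 = 8.4534e+10
Tsurr^4 = 9.1713e+09
Q = 0.1570 * 5.67e-8 * 3.8120 * 7.5363e+10 = 2557.3644 W

2557.3644 W


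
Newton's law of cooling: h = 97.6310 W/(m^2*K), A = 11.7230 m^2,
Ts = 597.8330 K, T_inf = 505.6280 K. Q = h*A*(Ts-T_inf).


dT = 92.2050 K
Q = 97.6310 * 11.7230 * 92.2050 = 105531.2239 W

105531.2239 W


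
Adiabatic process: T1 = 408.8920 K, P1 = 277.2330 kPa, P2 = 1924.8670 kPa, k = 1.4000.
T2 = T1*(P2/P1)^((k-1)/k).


(k-1)/k = 0.2857
(P2/P1)^exp = 1.7396
T2 = 408.8920 * 1.7396 = 711.3005 K

711.3005 K


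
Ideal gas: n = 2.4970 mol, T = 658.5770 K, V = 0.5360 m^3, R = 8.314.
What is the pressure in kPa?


P = nRT/V = 2.4970 * 8.314 * 658.5770 / 0.5360
= 13672.0967 / 0.5360 = 25507.6431 Pa = 25.5076 kPa

25.5076 kPa


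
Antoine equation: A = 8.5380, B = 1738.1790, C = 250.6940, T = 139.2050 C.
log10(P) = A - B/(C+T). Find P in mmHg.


C+T = 389.8990
B/(C+T) = 4.4580
log10(P) = 8.5380 - 4.4580 = 4.0800
P = 10^4.0800 = 12021.9870 mmHg

12021.9870 mmHg


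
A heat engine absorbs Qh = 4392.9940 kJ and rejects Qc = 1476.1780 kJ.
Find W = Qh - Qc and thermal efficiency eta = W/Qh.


W = 4392.9940 - 1476.1780 = 2916.8160 kJ
eta = 2916.8160 / 4392.9940 = 0.6640 = 66.3970%

W = 2916.8160 kJ, eta = 66.3970%


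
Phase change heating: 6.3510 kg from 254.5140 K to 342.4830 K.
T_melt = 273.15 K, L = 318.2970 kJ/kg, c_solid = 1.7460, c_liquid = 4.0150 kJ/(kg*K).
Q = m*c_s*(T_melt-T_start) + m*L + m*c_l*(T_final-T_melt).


Q1 (sensible, solid) = 6.3510 * 1.7460 * 18.6360 = 206.6517 kJ
Q2 (latent) = 6.3510 * 318.2970 = 2021.5042 kJ
Q3 (sensible, liquid) = 6.3510 * 4.0150 * 69.3330 = 1767.9405 kJ
Q_total = 3996.0965 kJ

3996.0965 kJ


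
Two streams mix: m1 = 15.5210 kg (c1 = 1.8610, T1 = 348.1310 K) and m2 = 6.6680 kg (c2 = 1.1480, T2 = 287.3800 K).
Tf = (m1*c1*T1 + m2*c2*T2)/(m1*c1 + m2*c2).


num = 12255.4729
den = 36.5394
Tf = 335.4039 K

335.4039 K


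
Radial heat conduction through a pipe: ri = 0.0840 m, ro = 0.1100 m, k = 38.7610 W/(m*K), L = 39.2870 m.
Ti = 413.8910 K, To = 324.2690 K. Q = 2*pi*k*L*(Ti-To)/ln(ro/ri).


dT = 89.6220 K
ln(ro/ri) = 0.2697
Q = 2*pi*38.7610*39.2870*89.6220 / 0.2697 = 3179919.0520 W

3179919.0520 W


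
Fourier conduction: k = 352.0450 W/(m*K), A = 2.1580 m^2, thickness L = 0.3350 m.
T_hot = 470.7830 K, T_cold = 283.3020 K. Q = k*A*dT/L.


dT = 187.4810 K
Q = 352.0450 * 2.1580 * 187.4810 / 0.3350 = 425169.4734 W

425169.4734 W


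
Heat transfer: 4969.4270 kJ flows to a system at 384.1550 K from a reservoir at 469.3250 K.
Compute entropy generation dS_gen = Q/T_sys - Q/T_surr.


dS_sys = 4969.4270/384.1550 = 12.9360 kJ/K
dS_surr = -4969.4270/469.3250 = -10.5885 kJ/K
dS_gen = 12.9360 - 10.5885 = 2.3475 kJ/K (irreversible)

dS_gen = 2.3475 kJ/K, irreversible


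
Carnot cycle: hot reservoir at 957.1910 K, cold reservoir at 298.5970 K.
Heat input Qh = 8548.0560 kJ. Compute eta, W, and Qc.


eta = 1 - 298.5970/957.1910 = 0.6880
W = 0.6880 * 8548.0560 = 5881.4786 kJ
Qc = 8548.0560 - 5881.4786 = 2666.5774 kJ

eta = 68.8049%, W = 5881.4786 kJ, Qc = 2666.5774 kJ


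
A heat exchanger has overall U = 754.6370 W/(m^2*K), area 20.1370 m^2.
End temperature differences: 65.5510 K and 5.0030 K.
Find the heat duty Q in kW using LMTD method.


LMTD = 23.5340 K
Q = 754.6370 * 20.1370 * 23.5340 = 357625.2747 W = 357.6253 kW

357.6253 kW


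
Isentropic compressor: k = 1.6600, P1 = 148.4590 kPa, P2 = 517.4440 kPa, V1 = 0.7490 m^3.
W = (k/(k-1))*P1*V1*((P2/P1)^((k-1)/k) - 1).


(k-1)/k = 0.3976
(P2/P1)^exp = 1.6428
W = 2.5152 * 148.4590 * 0.7490 * (1.6428 - 1) = 179.7867 kJ

179.7867 kJ


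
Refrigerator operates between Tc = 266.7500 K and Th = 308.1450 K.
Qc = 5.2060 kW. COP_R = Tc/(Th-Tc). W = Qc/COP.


COP = 266.7500 / 41.3950 = 6.4440
W = 5.2060 / 6.4440 = 0.8079 kW

COP = 6.4440, W = 0.8079 kW


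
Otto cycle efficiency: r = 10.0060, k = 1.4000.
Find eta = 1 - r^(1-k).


r^(k-1) = 2.5125
eta = 1 - 1/2.5125 = 0.6020 = 60.1988%

60.1988%


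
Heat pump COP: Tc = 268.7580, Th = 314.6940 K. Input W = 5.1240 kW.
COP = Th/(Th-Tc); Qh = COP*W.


COP = 314.6940 / 45.9360 = 6.8507
Qh = 6.8507 * 5.1240 = 35.1030 kW

COP = 6.8507, Qh = 35.1030 kW


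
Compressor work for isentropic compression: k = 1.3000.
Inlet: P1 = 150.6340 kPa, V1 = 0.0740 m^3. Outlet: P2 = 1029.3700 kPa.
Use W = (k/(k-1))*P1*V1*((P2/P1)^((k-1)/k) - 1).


(k-1)/k = 0.2308
(P2/P1)^exp = 1.5582
W = 4.3333 * 150.6340 * 0.0740 * (1.5582 - 1) = 26.9608 kJ

26.9608 kJ


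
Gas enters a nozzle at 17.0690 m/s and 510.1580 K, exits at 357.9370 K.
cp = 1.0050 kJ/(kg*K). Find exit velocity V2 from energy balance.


dT = 152.2210 K
2*cp*1000*dT = 305964.2100
V1^2 = 291.3508
V2 = sqrt(306255.5608) = 553.4036 m/s

553.4036 m/s


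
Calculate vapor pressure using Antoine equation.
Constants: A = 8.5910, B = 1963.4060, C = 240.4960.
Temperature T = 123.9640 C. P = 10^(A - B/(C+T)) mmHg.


C+T = 364.4600
B/(C+T) = 5.3872
log10(P) = 8.5910 - 5.3872 = 3.2038
P = 10^3.2038 = 1598.9520 mmHg

1598.9520 mmHg


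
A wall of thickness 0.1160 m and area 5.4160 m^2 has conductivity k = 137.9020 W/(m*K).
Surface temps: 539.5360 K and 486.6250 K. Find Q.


dT = 52.9110 K
Q = 137.9020 * 5.4160 * 52.9110 / 0.1160 = 340672.5967 W

340672.5967 W


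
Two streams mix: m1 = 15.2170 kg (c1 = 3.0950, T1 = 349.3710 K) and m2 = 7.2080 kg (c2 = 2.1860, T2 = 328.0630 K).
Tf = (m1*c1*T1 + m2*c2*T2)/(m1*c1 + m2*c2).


num = 21623.3778
den = 62.8533
Tf = 344.0293 K

344.0293 K


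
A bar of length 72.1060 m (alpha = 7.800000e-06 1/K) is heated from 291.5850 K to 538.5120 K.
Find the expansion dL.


dT = 246.9270 K
dL = 7.800000e-06 * 72.1060 * 246.9270 = 0.138878 m
L_final = 72.244878 m

dL = 0.138878 m


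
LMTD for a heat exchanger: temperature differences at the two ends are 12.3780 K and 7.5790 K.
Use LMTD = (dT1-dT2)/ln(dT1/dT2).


dT1/dT2 = 1.6332
ln(dT1/dT2) = 0.4905
LMTD = 4.7990 / 0.4905 = 9.7831 K

9.7831 K


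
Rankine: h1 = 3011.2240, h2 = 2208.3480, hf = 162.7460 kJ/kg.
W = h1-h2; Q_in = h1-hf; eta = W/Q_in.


W = 802.8760 kJ/kg
Q_in = 2848.4780 kJ/kg
eta = 0.2819 = 28.1861%

eta = 28.1861%


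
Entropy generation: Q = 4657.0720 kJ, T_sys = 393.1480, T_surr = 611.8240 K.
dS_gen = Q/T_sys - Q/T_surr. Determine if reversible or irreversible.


dS_sys = 4657.0720/393.1480 = 11.8456 kJ/K
dS_surr = -4657.0720/611.8240 = -7.6118 kJ/K
dS_gen = 11.8456 - 7.6118 = 4.2338 kJ/K (irreversible)

dS_gen = 4.2338 kJ/K, irreversible


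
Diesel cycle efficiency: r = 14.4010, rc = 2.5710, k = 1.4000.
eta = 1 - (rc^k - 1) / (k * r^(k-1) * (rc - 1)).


r^(k-1) = 2.9064
rc^k = 3.7510
eta = 0.5696 = 56.9648%

56.9648%


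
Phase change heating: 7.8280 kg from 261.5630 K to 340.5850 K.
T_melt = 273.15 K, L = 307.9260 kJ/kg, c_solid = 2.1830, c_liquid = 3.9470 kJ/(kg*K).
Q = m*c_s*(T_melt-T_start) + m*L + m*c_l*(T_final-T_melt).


Q1 (sensible, solid) = 7.8280 * 2.1830 * 11.5870 = 198.0047 kJ
Q2 (latent) = 7.8280 * 307.9260 = 2410.4447 kJ
Q3 (sensible, liquid) = 7.8280 * 3.9470 * 67.4350 = 2083.5470 kJ
Q_total = 4691.9965 kJ

4691.9965 kJ


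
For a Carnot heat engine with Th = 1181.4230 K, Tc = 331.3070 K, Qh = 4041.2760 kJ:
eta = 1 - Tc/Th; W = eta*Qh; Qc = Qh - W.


eta = 1 - 331.3070/1181.4230 = 0.7196
W = 0.7196 * 4041.2760 = 2907.9791 kJ
Qc = 4041.2760 - 2907.9791 = 1133.2969 kJ

eta = 71.9570%, W = 2907.9791 kJ, Qc = 1133.2969 kJ


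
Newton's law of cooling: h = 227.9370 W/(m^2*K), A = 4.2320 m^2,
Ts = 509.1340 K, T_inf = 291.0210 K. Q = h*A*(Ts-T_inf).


dT = 218.1130 K
Q = 227.9370 * 4.2320 * 218.1130 = 210398.2088 W

210398.2088 W


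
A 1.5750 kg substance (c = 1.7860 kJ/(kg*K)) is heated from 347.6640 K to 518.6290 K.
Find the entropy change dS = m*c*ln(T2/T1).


T2/T1 = 1.4918
ln(T2/T1) = 0.4000
dS = 1.5750 * 1.7860 * 0.4000 = 1.1250 kJ/K

1.1250 kJ/K


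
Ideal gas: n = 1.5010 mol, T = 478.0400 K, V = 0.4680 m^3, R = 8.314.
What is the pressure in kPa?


P = nRT/V = 1.5010 * 8.314 * 478.0400 / 0.4680
= 5965.6113 / 0.4680 = 12747.0326 Pa = 12.7470 kPa

12.7470 kPa


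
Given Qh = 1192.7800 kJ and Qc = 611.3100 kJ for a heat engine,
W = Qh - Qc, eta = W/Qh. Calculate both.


W = 1192.7800 - 611.3100 = 581.4700 kJ
eta = 581.4700 / 1192.7800 = 0.4875 = 48.7491%

W = 581.4700 kJ, eta = 48.7491%


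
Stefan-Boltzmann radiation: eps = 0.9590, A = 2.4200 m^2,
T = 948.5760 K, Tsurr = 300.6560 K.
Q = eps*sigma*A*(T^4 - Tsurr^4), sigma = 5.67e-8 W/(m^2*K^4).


T^4 = 8.0963e+11
Tsurr^4 = 8.1711e+09
Q = 0.9590 * 5.67e-8 * 2.4200 * 8.0146e+11 = 105463.0326 W

105463.0326 W


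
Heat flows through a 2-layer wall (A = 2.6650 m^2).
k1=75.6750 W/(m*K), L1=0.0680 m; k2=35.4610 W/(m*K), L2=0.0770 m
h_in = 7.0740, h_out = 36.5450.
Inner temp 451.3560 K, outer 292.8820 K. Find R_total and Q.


R_conv_in = 1/(7.0740*2.6650) = 0.0530
R_1 = 0.0680/(75.6750*2.6650) = 0.0003
R_2 = 0.0770/(35.4610*2.6650) = 0.0008
R_conv_out = 1/(36.5450*2.6650) = 0.0103
R_total = 0.0645 K/W
Q = 158.4740 / 0.0645 = 2458.3379 W

R_total = 0.0645 K/W, Q = 2458.3379 W


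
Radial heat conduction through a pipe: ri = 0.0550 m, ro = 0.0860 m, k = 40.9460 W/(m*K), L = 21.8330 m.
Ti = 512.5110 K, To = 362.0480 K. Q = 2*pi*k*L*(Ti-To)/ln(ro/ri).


dT = 150.4630 K
ln(ro/ri) = 0.4470
Q = 2*pi*40.9460*21.8330*150.4630 / 0.4470 = 1890659.1860 W

1890659.1860 W


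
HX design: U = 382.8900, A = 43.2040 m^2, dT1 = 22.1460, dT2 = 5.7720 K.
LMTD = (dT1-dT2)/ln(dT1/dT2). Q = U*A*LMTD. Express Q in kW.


LMTD = 12.1773 K
Q = 382.8900 * 43.2040 * 12.1773 = 201440.7388 W = 201.4407 kW

201.4407 kW


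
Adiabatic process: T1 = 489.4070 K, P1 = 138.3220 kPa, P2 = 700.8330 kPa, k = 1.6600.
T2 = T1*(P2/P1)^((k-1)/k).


(k-1)/k = 0.3976
(P2/P1)^exp = 1.9063
T2 = 489.4070 * 1.9063 = 932.9564 K

932.9564 K


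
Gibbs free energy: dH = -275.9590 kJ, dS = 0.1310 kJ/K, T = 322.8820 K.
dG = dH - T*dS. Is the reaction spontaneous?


T*dS = 322.8820 * 0.1310 = 42.2975 kJ
dG = -275.9590 - 42.2975 = -318.2565 kJ (spontaneous)

dG = -318.2565 kJ, spontaneous


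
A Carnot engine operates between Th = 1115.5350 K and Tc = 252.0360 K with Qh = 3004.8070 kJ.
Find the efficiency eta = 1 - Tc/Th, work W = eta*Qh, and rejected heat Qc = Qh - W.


eta = 1 - 252.0360/1115.5350 = 0.7741
W = 0.7741 * 3004.8070 = 2325.9224 kJ
Qc = 3004.8070 - 2325.9224 = 678.8846 kJ

eta = 77.4067%, W = 2325.9224 kJ, Qc = 678.8846 kJ


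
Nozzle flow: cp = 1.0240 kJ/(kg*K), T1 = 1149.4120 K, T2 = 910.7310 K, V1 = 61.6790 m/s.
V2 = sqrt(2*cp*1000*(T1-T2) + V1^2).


dT = 238.6810 K
2*cp*1000*dT = 488818.6880
V1^2 = 3804.2990
V2 = sqrt(492622.9870) = 701.8711 m/s

701.8711 m/s


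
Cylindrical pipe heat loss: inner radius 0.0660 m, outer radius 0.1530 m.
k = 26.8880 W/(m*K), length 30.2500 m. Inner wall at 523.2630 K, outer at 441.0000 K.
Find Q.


dT = 82.2630 K
ln(ro/ri) = 0.8408
Q = 2*pi*26.8880*30.2500*82.2630 / 0.8408 = 500016.4307 W

500016.4307 W


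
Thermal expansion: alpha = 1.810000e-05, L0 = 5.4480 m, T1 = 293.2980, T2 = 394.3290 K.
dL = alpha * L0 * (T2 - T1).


dT = 101.0310 K
dL = 1.810000e-05 * 5.4480 * 101.0310 = 0.009963 m
L_final = 5.457963 m

dL = 0.009963 m


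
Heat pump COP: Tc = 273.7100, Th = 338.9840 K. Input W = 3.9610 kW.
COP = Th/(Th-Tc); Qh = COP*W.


COP = 338.9840 / 65.2740 = 5.1932
Qh = 5.1932 * 3.9610 = 20.5705 kW

COP = 5.1932, Qh = 20.5705 kW


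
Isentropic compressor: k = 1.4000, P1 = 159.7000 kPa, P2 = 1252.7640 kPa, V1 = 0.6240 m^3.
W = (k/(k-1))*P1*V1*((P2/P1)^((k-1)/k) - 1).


(k-1)/k = 0.2857
(P2/P1)^exp = 1.8013
W = 3.5000 * 159.7000 * 0.6240 * (1.8013 - 1) = 279.4867 kJ

279.4867 kJ


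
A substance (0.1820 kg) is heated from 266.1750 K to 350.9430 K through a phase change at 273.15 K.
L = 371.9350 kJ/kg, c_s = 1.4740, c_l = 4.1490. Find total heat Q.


Q1 (sensible, solid) = 0.1820 * 1.4740 * 6.9750 = 1.8712 kJ
Q2 (latent) = 0.1820 * 371.9350 = 67.6922 kJ
Q3 (sensible, liquid) = 0.1820 * 4.1490 * 77.7930 = 58.7429 kJ
Q_total = 128.3062 kJ

128.3062 kJ


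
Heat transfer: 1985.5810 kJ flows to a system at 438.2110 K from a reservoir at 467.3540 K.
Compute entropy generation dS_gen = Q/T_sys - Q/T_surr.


dS_sys = 1985.5810/438.2110 = 4.5311 kJ/K
dS_surr = -1985.5810/467.3540 = -4.2486 kJ/K
dS_gen = 4.5311 - 4.2486 = 0.2825 kJ/K (irreversible)

dS_gen = 0.2825 kJ/K, irreversible


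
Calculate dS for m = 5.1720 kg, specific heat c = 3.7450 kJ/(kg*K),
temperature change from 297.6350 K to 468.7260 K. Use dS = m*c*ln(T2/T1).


T2/T1 = 1.5748
ln(T2/T1) = 0.4542
dS = 5.1720 * 3.7450 * 0.4542 = 8.7965 kJ/K

8.7965 kJ/K


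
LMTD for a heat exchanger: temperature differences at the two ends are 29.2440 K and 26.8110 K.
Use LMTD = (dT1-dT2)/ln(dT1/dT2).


dT1/dT2 = 1.0907
ln(dT1/dT2) = 0.0869
LMTD = 2.4330 / 0.0869 = 28.0099 K

28.0099 K


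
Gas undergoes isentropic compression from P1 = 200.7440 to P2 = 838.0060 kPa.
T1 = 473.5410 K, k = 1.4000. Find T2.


(k-1)/k = 0.2857
(P2/P1)^exp = 1.5042
T2 = 473.5410 * 1.5042 = 712.3168 K

712.3168 K


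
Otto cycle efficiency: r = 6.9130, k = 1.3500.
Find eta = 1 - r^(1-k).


r^(k-1) = 1.9674
eta = 1 - 1/1.9674 = 0.4917 = 49.1704%

49.1704%


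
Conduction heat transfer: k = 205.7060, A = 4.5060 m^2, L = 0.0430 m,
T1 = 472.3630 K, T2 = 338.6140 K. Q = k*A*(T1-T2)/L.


dT = 133.7490 K
Q = 205.7060 * 4.5060 * 133.7490 / 0.0430 = 2883103.5094 W

2883103.5094 W


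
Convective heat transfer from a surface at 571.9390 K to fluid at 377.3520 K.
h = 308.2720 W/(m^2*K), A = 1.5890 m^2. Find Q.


dT = 194.5870 K
Q = 308.2720 * 1.5890 * 194.5870 = 95317.3149 W

95317.3149 W


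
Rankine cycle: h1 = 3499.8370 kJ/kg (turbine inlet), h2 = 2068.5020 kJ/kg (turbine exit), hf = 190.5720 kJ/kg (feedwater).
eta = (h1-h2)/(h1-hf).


W = 1431.3350 kJ/kg
Q_in = 3309.2650 kJ/kg
eta = 0.4325 = 43.2524%

eta = 43.2524%


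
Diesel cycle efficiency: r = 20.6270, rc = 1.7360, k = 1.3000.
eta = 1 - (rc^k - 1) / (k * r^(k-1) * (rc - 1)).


r^(k-1) = 2.4793
rc^k = 2.0484
eta = 0.5580 = 55.8048%

55.8048%


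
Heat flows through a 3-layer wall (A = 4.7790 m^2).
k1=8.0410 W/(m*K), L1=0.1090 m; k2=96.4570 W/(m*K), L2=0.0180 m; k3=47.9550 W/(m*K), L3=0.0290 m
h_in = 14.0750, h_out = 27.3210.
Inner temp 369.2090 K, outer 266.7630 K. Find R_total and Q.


R_conv_in = 1/(14.0750*4.7790) = 0.0149
R_1 = 0.1090/(8.0410*4.7790) = 0.0028
R_2 = 0.0180/(96.4570*4.7790) = 3.9048e-05
R_3 = 0.0290/(47.9550*4.7790) = 0.0001
R_conv_out = 1/(27.3210*4.7790) = 0.0077
R_total = 0.0255 K/W
Q = 102.4460 / 0.0255 = 4013.1363 W

R_total = 0.0255 K/W, Q = 4013.1363 W


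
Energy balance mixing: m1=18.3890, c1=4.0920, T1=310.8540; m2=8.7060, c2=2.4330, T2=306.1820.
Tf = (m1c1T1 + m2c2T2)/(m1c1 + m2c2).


num = 29876.5305
den = 96.4295
Tf = 309.8277 K

309.8277 K


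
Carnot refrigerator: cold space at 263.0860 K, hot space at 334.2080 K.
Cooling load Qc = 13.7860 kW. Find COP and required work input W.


COP = 263.0860 / 71.1220 = 3.6991
W = 13.7860 / 3.6991 = 3.7269 kW

COP = 3.6991, W = 3.7269 kW


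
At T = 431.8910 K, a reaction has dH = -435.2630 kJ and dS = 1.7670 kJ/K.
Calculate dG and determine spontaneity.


T*dS = 431.8910 * 1.7670 = 763.1514 kJ
dG = -435.2630 - 763.1514 = -1198.4144 kJ (spontaneous)

dG = -1198.4144 kJ, spontaneous


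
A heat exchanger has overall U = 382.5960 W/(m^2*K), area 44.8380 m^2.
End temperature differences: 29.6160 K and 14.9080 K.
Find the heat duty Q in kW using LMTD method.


LMTD = 21.4272 K
Q = 382.5960 * 44.8380 * 21.4272 = 367580.4381 W = 367.5804 kW

367.5804 kW


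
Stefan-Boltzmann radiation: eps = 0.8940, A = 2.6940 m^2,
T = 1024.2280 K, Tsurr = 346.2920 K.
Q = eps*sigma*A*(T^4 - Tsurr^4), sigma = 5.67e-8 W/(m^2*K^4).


T^4 = 1.1005e+12
Tsurr^4 = 1.4380e+10
Q = 0.8940 * 5.67e-8 * 2.6940 * 1.0861e+12 = 148317.4736 W

148317.4736 W


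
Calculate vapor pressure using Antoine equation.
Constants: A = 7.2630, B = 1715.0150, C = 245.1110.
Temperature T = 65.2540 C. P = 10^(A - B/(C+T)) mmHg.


C+T = 310.3650
B/(C+T) = 5.5258
log10(P) = 7.2630 - 5.5258 = 1.7372
P = 10^1.7372 = 54.6009 mmHg

54.6009 mmHg


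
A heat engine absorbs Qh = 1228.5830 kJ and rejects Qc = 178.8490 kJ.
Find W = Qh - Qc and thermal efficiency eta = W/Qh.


W = 1228.5830 - 178.8490 = 1049.7340 kJ
eta = 1049.7340 / 1228.5830 = 0.8544 = 85.4427%

W = 1049.7340 kJ, eta = 85.4427%


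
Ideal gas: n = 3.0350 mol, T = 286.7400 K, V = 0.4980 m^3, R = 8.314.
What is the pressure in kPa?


P = nRT/V = 3.0350 * 8.314 * 286.7400 / 0.4980
= 7235.3076 / 0.4980 = 14528.7300 Pa = 14.5287 kPa

14.5287 kPa


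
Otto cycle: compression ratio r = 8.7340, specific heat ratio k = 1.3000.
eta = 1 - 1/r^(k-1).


r^(k-1) = 1.9159
eta = 1 - 1/1.9159 = 0.4780 = 47.8041%

47.8041%


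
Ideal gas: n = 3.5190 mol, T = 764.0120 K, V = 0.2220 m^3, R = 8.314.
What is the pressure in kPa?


P = nRT/V = 3.5190 * 8.314 * 764.0120 / 0.2220
= 22352.6731 / 0.2220 = 100687.7167 Pa = 100.6877 kPa

100.6877 kPa


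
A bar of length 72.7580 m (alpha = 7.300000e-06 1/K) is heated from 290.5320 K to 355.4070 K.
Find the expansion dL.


dT = 64.8750 K
dL = 7.300000e-06 * 72.7580 * 64.8750 = 0.034457 m
L_final = 72.792457 m

dL = 0.034457 m


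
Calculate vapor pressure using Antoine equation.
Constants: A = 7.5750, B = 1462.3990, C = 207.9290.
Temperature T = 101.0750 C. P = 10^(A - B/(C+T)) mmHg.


C+T = 309.0040
B/(C+T) = 4.7326
log10(P) = 7.5750 - 4.7326 = 2.8424
P = 10^2.8424 = 695.6302 mmHg

695.6302 mmHg


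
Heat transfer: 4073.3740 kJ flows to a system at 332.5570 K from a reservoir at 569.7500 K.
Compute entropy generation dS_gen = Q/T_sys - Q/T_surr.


dS_sys = 4073.3740/332.5570 = 12.2486 kJ/K
dS_surr = -4073.3740/569.7500 = -7.1494 kJ/K
dS_gen = 12.2486 - 7.1494 = 5.0992 kJ/K (irreversible)

dS_gen = 5.0992 kJ/K, irreversible


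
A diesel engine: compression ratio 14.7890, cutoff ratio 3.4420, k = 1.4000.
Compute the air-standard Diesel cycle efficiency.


r^(k-1) = 2.9375
rc^k = 5.6433
eta = 0.5376 = 53.7640%

53.7640%


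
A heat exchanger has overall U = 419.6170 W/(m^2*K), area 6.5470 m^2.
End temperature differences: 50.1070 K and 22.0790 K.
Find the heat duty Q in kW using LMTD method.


LMTD = 34.1999 K
Q = 419.6170 * 6.5470 * 34.1999 = 93955.1652 W = 93.9552 kW

93.9552 kW


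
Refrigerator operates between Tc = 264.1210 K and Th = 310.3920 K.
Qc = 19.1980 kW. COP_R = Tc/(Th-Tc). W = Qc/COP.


COP = 264.1210 / 46.2710 = 5.7081
W = 19.1980 / 5.7081 = 3.3633 kW

COP = 5.7081, W = 3.3633 kW


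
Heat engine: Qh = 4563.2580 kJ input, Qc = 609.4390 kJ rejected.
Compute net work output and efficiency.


W = 4563.2580 - 609.4390 = 3953.8190 kJ
eta = 3953.8190 / 4563.2580 = 0.8664 = 86.6447%

W = 3953.8190 kJ, eta = 86.6447%
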